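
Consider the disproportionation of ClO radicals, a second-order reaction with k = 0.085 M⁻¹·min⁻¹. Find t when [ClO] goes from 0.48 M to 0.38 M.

6.45 min

Step 1: For second-order: t = (1/[ClO] - 1/[ClO]₀)/k
Step 2: t = (1/0.38 - 1/0.48)/0.085
Step 3: t = (2.632 - 2.083)/0.085
Step 4: t = 0.5482/0.085 = 6.45 min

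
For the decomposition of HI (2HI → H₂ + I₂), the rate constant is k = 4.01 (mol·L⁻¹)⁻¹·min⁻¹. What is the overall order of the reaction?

second order (2)

Step 1: The units of k for an nth-order reaction are (concentration)^(1-n)·(time)⁻¹.
Step 2: Here k has units (mol·L⁻¹)⁻¹·min⁻¹, so the concentration exponent is -1.
Step 3: 1 - n = -1 ⇒ n = 2. The reaction is second order.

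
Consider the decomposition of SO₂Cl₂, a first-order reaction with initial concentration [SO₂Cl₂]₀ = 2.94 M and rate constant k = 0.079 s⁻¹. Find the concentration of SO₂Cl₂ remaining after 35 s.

0.1851 M

Step 1: For a first-order reaction: [SO₂Cl₂] = [SO₂Cl₂]₀ × e^(-kt)
Step 2: [SO₂Cl₂] = 2.94 × e^(-0.079 × 35)
Step 3: [SO₂Cl₂] = 2.94 × e^(-2.765)
Step 4: [SO₂Cl₂] = 2.94 × 0.0629761 = 0.1851 M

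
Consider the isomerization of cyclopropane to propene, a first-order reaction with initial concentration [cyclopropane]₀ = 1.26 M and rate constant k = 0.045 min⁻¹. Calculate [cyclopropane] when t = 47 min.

0.152 M

Step 1: For a first-order reaction: [cyclopropane] = [cyclopropane]₀ × e^(-kt)
Step 2: [cyclopropane] = 1.26 × e^(-0.045 × 47)
Step 3: [cyclopropane] = 1.26 × e^(-2.115)
Step 4: [cyclopropane] = 1.26 × 0.120633 = 0.152 M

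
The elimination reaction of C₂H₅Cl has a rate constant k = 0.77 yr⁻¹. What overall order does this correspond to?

first order (1)

Step 1: The units of k for an nth-order reaction are (concentration)^(1-n)·(time)⁻¹.
Step 2: Here k has units yr⁻¹, so the concentration exponent is 0.
Step 3: 1 - n = 0 ⇒ n = 1. The reaction is first order.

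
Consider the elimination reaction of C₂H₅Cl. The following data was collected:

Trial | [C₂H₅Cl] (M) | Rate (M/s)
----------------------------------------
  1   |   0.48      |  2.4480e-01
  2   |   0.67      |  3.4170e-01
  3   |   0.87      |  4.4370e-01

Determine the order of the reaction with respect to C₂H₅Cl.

first order (1)

Step 1: Compare trials to find order n where rate₂/rate₁ = ([C₂H₅Cl]₂/[C₂H₅Cl]₁)^n
Step 2: rate₂/rate₁ = 3.4170e-01/2.4480e-01 = 1.396
Step 3: [C₂H₅Cl]₂/[C₂H₅Cl]₁ = 0.67/0.48 = 1.396
Step 4: n = ln(1.396)/ln(1.396) = 1.00 ≈ 1
Step 5: The reaction is first order in C₂H₅Cl.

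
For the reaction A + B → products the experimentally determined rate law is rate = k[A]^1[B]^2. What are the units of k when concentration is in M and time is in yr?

M⁻²·yr⁻¹

Step 1: Overall order = 1 + 2 = 3.
Step 2: rate has units M·yr⁻¹; [A]^1[B]^2 has units M^3.
Step 3: k = rate/([A]^1[B]^2), so units of k = M^(1-3)·yr⁻¹ = M⁻²·yr⁻¹.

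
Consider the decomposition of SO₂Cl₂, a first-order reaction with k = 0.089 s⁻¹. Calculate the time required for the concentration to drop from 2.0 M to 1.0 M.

7.788 s

Step 1: For first-order: t = ln([SO₂Cl₂]₀/[SO₂Cl₂])/k
Step 2: t = ln(2.0/1.0)/0.089
Step 3: t = ln(2)/0.089
Step 4: t = 0.6931/0.089 = 7.788 s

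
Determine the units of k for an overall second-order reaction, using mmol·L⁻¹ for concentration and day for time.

(mmol·L⁻¹)⁻¹·day⁻¹

Step 1: For overall order n, rate = k × (concentration)^n.
Step 2: Rate has units mmol·L⁻¹·day⁻¹; concentration term has units (mmol·L⁻¹)^2.
Step 3: k = rate / (concentration)^n, so units of k = (mmol·L⁻¹)^(1-2)·day⁻¹ = (mmol·L⁻¹)⁻¹·day⁻¹.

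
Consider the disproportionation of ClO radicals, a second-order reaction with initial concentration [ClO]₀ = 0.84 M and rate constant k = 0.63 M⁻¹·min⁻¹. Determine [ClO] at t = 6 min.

0.2012 M

Step 1: For a second-order reaction: 1/[ClO] = 1/[ClO]₀ + kt
Step 2: 1/[ClO] = 1/0.84 + 0.63 × 6
Step 3: 1/[ClO] = 1.19 + 3.78 = 4.97
Step 4: [ClO] = 1/4.97 = 0.2012 M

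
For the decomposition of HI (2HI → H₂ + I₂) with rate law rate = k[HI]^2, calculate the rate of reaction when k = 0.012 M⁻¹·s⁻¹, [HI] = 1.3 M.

0.02028 M/s

Step 1: Identify the rate law: rate = k[HI]^2
Step 2: Substitute values: rate = 0.012 × (1.3)^2
Step 3: Calculate: rate = 0.012 × 1.69 = 0.02028 M/s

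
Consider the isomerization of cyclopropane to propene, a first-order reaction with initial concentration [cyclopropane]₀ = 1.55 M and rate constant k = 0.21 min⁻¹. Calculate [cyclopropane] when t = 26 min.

0.006593 M

Step 1: For a first-order reaction: [cyclopropane] = [cyclopropane]₀ × e^(-kt)
Step 2: [cyclopropane] = 1.55 × e^(-0.21 × 26)
Step 3: [cyclopropane] = 1.55 × e^(-5.46)
Step 4: [cyclopropane] = 1.55 × 0.00425356 = 0.006593 M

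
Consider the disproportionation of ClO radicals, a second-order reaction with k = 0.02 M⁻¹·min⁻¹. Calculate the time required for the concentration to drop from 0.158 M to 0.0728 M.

370.4 min

Step 1: For second-order: t = (1/[ClO] - 1/[ClO]₀)/k
Step 2: t = (1/0.0728 - 1/0.158)/0.02
Step 3: t = (13.74 - 6.329)/0.02
Step 4: t = 7.407/0.02 = 370.4 min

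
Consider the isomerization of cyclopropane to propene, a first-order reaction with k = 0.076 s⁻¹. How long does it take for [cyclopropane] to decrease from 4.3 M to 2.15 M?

9.12 s

Step 1: For first-order: t = ln([cyclopropane]₀/[cyclopropane])/k
Step 2: t = ln(4.3/2.15)/0.076
Step 3: t = ln(2)/0.076
Step 4: t = 0.6931/0.076 = 9.12 s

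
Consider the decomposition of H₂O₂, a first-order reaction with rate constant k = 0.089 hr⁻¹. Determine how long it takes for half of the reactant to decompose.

7.788 hr

Step 1: For a first-order reaction, t₁/₂ = ln(2)/k
Step 2: t₁/₂ = ln(2)/0.089
Step 3: t₁/₂ = 0.6931/0.089 = 7.788 hr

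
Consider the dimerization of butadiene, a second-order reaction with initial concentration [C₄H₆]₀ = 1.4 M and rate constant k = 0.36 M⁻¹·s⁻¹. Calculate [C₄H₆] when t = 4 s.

0.4642 M

Step 1: For a second-order reaction: 1/[C₄H₆] = 1/[C₄H₆]₀ + kt
Step 2: 1/[C₄H₆] = 1/1.4 + 0.36 × 4
Step 3: 1/[C₄H₆] = 0.7143 + 1.44 = 2.154
Step 4: [C₄H₆] = 1/2.154 = 0.4642 M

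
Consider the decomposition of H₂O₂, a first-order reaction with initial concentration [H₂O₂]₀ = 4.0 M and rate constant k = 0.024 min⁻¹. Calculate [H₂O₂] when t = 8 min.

3.301 M

Step 1: For a first-order reaction: [H₂O₂] = [H₂O₂]₀ × e^(-kt)
Step 2: [H₂O₂] = 4.0 × e^(-0.024 × 8)
Step 3: [H₂O₂] = 4.0 × e^(-0.192)
Step 4: [H₂O₂] = 4.0 × 0.825307 = 3.301 M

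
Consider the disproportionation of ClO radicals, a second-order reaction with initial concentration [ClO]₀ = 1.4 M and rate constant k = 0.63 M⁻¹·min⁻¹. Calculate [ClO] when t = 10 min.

0.1426 M

Step 1: For a second-order reaction: 1/[ClO] = 1/[ClO]₀ + kt
Step 2: 1/[ClO] = 1/1.4 + 0.63 × 10
Step 3: 1/[ClO] = 0.7143 + 6.3 = 7.014
Step 4: [ClO] = 1/7.014 = 0.1426 M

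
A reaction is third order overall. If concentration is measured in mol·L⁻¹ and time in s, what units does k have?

(mol·L⁻¹)⁻²·s⁻¹

Step 1: For overall order n, rate = k × (concentration)^n.
Step 2: Rate has units mol·L⁻¹·s⁻¹; concentration term has units (mol·L⁻¹)^3.
Step 3: k = rate / (concentration)^n, so units of k = (mol·L⁻¹)^(1-3)·s⁻¹ = (mol·L⁻¹)⁻²·s⁻¹.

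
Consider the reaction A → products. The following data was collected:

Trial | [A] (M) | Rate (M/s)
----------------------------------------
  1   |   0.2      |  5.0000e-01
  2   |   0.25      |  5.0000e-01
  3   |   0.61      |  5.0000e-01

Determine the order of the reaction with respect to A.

zeroth order (0)

Step 1: Compare trials - when concentration changes, rate stays constant.
Step 2: rate₂/rate₁ = 5.0000e-01/5.0000e-01 = 1
Step 3: [A]₂/[A]₁ = 0.25/0.2 = 1.25
Step 4: Since rate ratio ≈ (conc ratio)^0, the reaction is zeroth order.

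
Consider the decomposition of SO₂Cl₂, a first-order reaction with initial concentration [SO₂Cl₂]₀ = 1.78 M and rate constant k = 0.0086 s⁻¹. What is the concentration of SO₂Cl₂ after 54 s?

1.119 M

Step 1: For a first-order reaction: [SO₂Cl₂] = [SO₂Cl₂]₀ × e^(-kt)
Step 2: [SO₂Cl₂] = 1.78 × e^(-0.0086 × 54)
Step 3: [SO₂Cl₂] = 1.78 × e^(-0.4644)
Step 4: [SO₂Cl₂] = 1.78 × 0.628512 = 1.119 M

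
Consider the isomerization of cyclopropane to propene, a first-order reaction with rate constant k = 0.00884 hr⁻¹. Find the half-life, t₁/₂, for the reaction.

78.41 hr

Step 1: For a first-order reaction, t₁/₂ = ln(2)/k
Step 2: t₁/₂ = ln(2)/0.00884
Step 3: t₁/₂ = 0.6931/0.00884 = 78.41 hr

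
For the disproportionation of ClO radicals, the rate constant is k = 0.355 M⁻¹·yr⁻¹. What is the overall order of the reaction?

second order (2)

Step 1: The units of k for an nth-order reaction are (concentration)^(1-n)·(time)⁻¹.
Step 2: Here k has units M⁻¹·yr⁻¹, so the concentration exponent is -1.
Step 3: 1 - n = -1 ⇒ n = 2. The reaction is second order.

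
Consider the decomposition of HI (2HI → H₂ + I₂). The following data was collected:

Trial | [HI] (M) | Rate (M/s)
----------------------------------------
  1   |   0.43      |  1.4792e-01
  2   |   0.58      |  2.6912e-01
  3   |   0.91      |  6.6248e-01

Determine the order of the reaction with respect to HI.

second order (2)

Step 1: Compare trials to find order n where rate₂/rate₁ = ([HI]₂/[HI]₁)^n
Step 2: rate₂/rate₁ = 2.6912e-01/1.4792e-01 = 1.819
Step 3: [HI]₂/[HI]₁ = 0.58/0.43 = 1.349
Step 4: n = ln(1.819)/ln(1.349) = 2.00 ≈ 2
Step 5: The reaction is second order in HI.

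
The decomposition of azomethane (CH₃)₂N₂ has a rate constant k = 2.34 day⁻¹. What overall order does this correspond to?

first order (1)

Step 1: The units of k for an nth-order reaction are (concentration)^(1-n)·(time)⁻¹.
Step 2: Here k has units day⁻¹, so the concentration exponent is 0.
Step 3: 1 - n = 0 ⇒ n = 1. The reaction is first order.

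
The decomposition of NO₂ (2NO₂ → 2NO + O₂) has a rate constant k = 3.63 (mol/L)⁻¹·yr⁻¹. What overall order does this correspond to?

second order (2)

Step 1: The units of k for an nth-order reaction are (concentration)^(1-n)·(time)⁻¹.
Step 2: Here k has units (mol/L)⁻¹·yr⁻¹, so the concentration exponent is -1.
Step 3: 1 - n = -1 ⇒ n = 2. The reaction is second order.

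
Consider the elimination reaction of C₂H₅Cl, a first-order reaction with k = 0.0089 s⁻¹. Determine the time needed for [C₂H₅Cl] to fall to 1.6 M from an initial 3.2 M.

77.88 s

Step 1: For first-order: t = ln([C₂H₅Cl]₀/[C₂H₅Cl])/k
Step 2: t = ln(3.2/1.6)/0.0089
Step 3: t = ln(2)/0.0089
Step 4: t = 0.6931/0.0089 = 77.88 s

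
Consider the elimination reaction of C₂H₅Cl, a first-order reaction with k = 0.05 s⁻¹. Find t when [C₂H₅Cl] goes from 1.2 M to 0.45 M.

19.62 s

Step 1: For first-order: t = ln([C₂H₅Cl]₀/[C₂H₅Cl])/k
Step 2: t = ln(1.2/0.45)/0.05
Step 3: t = ln(2.667)/0.05
Step 4: t = 0.9808/0.05 = 19.62 s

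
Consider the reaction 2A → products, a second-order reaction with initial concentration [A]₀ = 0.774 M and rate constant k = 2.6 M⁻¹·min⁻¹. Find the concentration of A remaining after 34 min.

0.01115 M

Step 1: For a second-order reaction: 1/[A] = 1/[A]₀ + kt
Step 2: 1/[A] = 1/0.774 + 2.6 × 34
Step 3: 1/[A] = 1.292 + 88.4 = 89.69
Step 4: [A] = 1/89.69 = 0.01115 M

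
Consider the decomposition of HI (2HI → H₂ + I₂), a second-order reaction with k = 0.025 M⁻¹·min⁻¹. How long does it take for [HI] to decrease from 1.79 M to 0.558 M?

49.34 min

Step 1: For second-order: t = (1/[HI] - 1/[HI]₀)/k
Step 2: t = (1/0.558 - 1/1.79)/0.025
Step 3: t = (1.792 - 0.5587)/0.025
Step 4: t = 1.233/0.025 = 49.34 min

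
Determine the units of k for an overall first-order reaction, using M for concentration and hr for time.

hr⁻¹

Step 1: For overall order n, rate = k × (concentration)^n.
Step 2: Rate has units M·hr⁻¹; concentration term has units M^1.
Step 3: k = rate / (concentration)^n, so units of k = M^(1-1)·hr⁻¹ = hr⁻¹.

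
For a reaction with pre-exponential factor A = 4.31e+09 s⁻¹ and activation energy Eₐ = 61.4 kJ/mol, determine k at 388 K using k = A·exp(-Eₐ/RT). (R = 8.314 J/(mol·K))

2.33e+01 s⁻¹

Step 1: Use the Arrhenius equation: k = A × exp(-Eₐ/RT)
Step 2: Convert Eₐ to J/mol: 61.4 kJ/mol = 61400 J/mol
Step 3: Calculate the exponent: -Eₐ/(RT) = -61400/(8.314 × 388) = -19.03385
Step 4: k = 4.31e+09 × exp(-19.03385)
Step 5: k = 4.31e+09 × 5.41632e-09 = 2.3344e+01 s⁻¹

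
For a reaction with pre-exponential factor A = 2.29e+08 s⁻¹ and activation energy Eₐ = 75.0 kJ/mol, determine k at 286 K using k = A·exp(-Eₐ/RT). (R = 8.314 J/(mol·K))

4.59e-06 s⁻¹

Step 1: Use the Arrhenius equation: k = A × exp(-Eₐ/RT)
Step 2: Convert Eₐ to J/mol: 75.0 kJ/mol = 75000 J/mol
Step 3: Calculate the exponent: -Eₐ/(RT) = -75000/(8.314 × 286) = -31.54171
Step 4: k = 2.29e+08 × exp(-31.54171)
Step 5: k = 2.29e+08 × 2.00267e-14 = 4.5861e-06 s⁻¹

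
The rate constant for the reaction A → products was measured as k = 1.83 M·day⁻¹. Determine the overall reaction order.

zeroth order (0)

Step 1: The units of k for an nth-order reaction are (concentration)^(1-n)·(time)⁻¹.
Step 2: Here k has units M·day⁻¹, so the concentration exponent is 1.
Step 3: 1 - n = 1 ⇒ n = 0. The reaction is zeroth order.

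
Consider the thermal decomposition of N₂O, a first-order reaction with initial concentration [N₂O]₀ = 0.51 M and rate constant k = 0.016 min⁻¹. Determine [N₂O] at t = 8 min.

0.4487 M

Step 1: For a first-order reaction: [N₂O] = [N₂O]₀ × e^(-kt)
Step 2: [N₂O] = 0.51 × e^(-0.016 × 8)
Step 3: [N₂O] = 0.51 × e^(-0.128)
Step 4: [N₂O] = 0.51 × 0.879853 = 0.4487 M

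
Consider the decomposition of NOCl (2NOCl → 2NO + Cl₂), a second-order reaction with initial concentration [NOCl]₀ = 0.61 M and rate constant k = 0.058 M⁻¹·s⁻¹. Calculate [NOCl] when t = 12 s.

0.4282 M

Step 1: For a second-order reaction: 1/[NOCl] = 1/[NOCl]₀ + kt
Step 2: 1/[NOCl] = 1/0.61 + 0.058 × 12
Step 3: 1/[NOCl] = 1.639 + 0.696 = 2.335
Step 4: [NOCl] = 1/2.335 = 0.4282 M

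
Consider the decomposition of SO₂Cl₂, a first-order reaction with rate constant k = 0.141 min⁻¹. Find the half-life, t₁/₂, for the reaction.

4.916 min

Step 1: For a first-order reaction, t₁/₂ = ln(2)/k
Step 2: t₁/₂ = ln(2)/0.141
Step 3: t₁/₂ = 0.6931/0.141 = 4.916 min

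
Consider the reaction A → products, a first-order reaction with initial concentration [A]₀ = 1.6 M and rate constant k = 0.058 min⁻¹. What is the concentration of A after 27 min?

0.3342 M

Step 1: For a first-order reaction: [A] = [A]₀ × e^(-kt)
Step 2: [A] = 1.6 × e^(-0.058 × 27)
Step 3: [A] = 1.6 × e^(-1.566)
Step 4: [A] = 1.6 × 0.208879 = 0.3342 M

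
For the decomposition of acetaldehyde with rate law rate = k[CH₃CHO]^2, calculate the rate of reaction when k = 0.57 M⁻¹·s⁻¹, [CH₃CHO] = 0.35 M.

0.06982 M/s

Step 1: Identify the rate law: rate = k[CH₃CHO]^2
Step 2: Substitute values: rate = 0.57 × (0.35)^2
Step 3: Calculate: rate = 0.57 × 0.1225 = 0.069825 M/s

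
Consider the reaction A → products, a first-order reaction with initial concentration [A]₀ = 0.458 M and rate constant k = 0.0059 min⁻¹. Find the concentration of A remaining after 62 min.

0.3177 M

Step 1: For a first-order reaction: [A] = [A]₀ × e^(-kt)
Step 2: [A] = 0.458 × e^(-0.0059 × 62)
Step 3: [A] = 0.458 × e^(-0.3658)
Step 4: [A] = 0.458 × 0.693642 = 0.3177 M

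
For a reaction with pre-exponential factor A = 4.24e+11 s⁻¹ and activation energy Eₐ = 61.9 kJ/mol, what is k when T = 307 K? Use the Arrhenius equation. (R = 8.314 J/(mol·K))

1.24e+01 s⁻¹

Step 1: Use the Arrhenius equation: k = A × exp(-Eₐ/RT)
Step 2: Convert Eₐ to J/mol: 61.9 kJ/mol = 61900 J/mol
Step 3: Calculate the exponent: -Eₐ/(RT) = -61900/(8.314 × 307) = -24.25170
Step 4: k = 4.24e+11 × exp(-24.25170)
Step 5: k = 4.24e+11 × 2.93508e-11 = 1.2445e+01 s⁻¹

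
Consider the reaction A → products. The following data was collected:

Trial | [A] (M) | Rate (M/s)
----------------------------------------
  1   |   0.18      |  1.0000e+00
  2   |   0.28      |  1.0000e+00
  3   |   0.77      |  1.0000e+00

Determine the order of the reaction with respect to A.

zeroth order (0)

Step 1: Compare trials - when concentration changes, rate stays constant.
Step 2: rate₂/rate₁ = 1.0000e+00/1.0000e+00 = 1
Step 3: [A]₂/[A]₁ = 0.28/0.18 = 1.556
Step 4: Since rate ratio ≈ (conc ratio)^0, the reaction is zeroth order.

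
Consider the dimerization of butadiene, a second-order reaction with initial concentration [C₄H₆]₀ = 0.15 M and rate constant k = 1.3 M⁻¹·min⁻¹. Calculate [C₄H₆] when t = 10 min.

0.05085 M

Step 1: For a second-order reaction: 1/[C₄H₆] = 1/[C₄H₆]₀ + kt
Step 2: 1/[C₄H₆] = 1/0.15 + 1.3 × 10
Step 3: 1/[C₄H₆] = 6.667 + 13 = 19.67
Step 4: [C₄H₆] = 1/19.67 = 0.05085 M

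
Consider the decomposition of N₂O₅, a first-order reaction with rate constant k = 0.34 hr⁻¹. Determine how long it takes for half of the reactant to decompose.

2.039 hr

Step 1: For a first-order reaction, t₁/₂ = ln(2)/k
Step 2: t₁/₂ = ln(2)/0.34
Step 3: t₁/₂ = 0.6931/0.34 = 2.039 hr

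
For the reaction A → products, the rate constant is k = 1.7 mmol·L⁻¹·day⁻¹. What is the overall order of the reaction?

zeroth order (0)

Step 1: The units of k for an nth-order reaction are (concentration)^(1-n)·(time)⁻¹.
Step 2: Here k has units mmol·L⁻¹·day⁻¹, so the concentration exponent is 1.
Step 3: 1 - n = 1 ⇒ n = 0. The reaction is zeroth order.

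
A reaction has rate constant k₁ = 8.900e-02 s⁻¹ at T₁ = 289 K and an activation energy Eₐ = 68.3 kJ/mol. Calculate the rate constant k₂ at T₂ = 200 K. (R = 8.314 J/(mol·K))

2.856e-07 s⁻¹

Step 1: Use the two-temperature Arrhenius form: ln(k₂/k₁) = -Eₐ/R × (1/T₂ - 1/T₁)
Step 2: Convert Eₐ to J/mol: 68.3 kJ/mol = 68300 J/mol
Step 3: 1/T₂ - 1/T₁ = 1/200 - 1/289 = 1.539792e-03 K⁻¹
Step 4: ln(k₂/k₁) = -68300/8.314 × 1.539792e-03 = -12.64948
Step 5: k₂ = k₁ × exp(-12.64948) = 8.900e-02 × 3.20923e-06 = 2.856e-07 s⁻¹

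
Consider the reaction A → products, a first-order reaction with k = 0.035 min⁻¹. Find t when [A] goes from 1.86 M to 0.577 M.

33.44 min

Step 1: For first-order: t = ln([A]₀/[A])/k
Step 2: t = ln(1.86/0.577)/0.035
Step 3: t = ln(3.224)/0.035
Step 4: t = 1.17/0.035 = 33.44 min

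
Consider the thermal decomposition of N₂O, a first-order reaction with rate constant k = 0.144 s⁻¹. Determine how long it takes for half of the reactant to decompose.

4.814 s

Step 1: For a first-order reaction, t₁/₂ = ln(2)/k
Step 2: t₁/₂ = ln(2)/0.144
Step 3: t₁/₂ = 0.6931/0.144 = 4.814 s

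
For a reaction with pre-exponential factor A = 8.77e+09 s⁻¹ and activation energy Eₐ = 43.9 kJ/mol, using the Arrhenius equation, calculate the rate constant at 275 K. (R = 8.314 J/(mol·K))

4.02e+01 s⁻¹

Step 1: Use the Arrhenius equation: k = A × exp(-Eₐ/RT)
Step 2: Convert Eₐ to J/mol: 43.9 kJ/mol = 43900 J/mol
Step 3: Calculate the exponent: -Eₐ/(RT) = -43900/(8.314 × 275) = -19.20091
Step 4: k = 8.77e+09 × exp(-19.20091)
Step 5: k = 8.77e+09 × 4.58301e-09 = 4.0193e+01 s⁻¹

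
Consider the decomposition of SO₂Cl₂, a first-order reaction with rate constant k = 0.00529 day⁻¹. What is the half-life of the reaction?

131 day

Step 1: For a first-order reaction, t₁/₂ = ln(2)/k
Step 2: t₁/₂ = ln(2)/0.00529
Step 3: t₁/₂ = 0.6931/0.00529 = 131 day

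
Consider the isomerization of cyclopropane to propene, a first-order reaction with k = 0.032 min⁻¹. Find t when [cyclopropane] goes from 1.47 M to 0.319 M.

47.74 min

Step 1: For first-order: t = ln([cyclopropane]₀/[cyclopropane])/k
Step 2: t = ln(1.47/0.319)/0.032
Step 3: t = ln(4.608)/0.032
Step 4: t = 1.528/0.032 = 47.74 min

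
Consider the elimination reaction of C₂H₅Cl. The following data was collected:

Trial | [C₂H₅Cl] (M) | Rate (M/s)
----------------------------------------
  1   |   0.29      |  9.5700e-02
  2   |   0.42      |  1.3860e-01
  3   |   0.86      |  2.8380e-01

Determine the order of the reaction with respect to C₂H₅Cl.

first order (1)

Step 1: Compare trials to find order n where rate₂/rate₁ = ([C₂H₅Cl]₂/[C₂H₅Cl]₁)^n
Step 2: rate₂/rate₁ = 1.3860e-01/9.5700e-02 = 1.448
Step 3: [C₂H₅Cl]₂/[C₂H₅Cl]₁ = 0.42/0.29 = 1.448
Step 4: n = ln(1.448)/ln(1.448) = 1.00 ≈ 1
Step 5: The reaction is first order in C₂H₅Cl.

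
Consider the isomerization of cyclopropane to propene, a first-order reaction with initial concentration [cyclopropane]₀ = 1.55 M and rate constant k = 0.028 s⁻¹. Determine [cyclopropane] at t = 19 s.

0.9105 M

Step 1: For a first-order reaction: [cyclopropane] = [cyclopropane]₀ × e^(-kt)
Step 2: [cyclopropane] = 1.55 × e^(-0.028 × 19)
Step 3: [cyclopropane] = 1.55 × e^(-0.532)
Step 4: [cyclopropane] = 1.55 × 0.587429 = 0.9105 M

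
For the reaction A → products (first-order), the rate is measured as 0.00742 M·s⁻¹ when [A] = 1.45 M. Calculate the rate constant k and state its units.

0.005117 s⁻¹

Step 1: rate = k[A]^1, so k = rate / [A]^1.
Step 2: k = 0.00742 / (1.45)^1 = 0.00742 / 1.45.
Step 3: k = 0.005117 s⁻¹.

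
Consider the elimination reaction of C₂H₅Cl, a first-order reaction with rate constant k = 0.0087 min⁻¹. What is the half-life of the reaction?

79.67 min

Step 1: For a first-order reaction, t₁/₂ = ln(2)/k
Step 2: t₁/₂ = ln(2)/0.0087
Step 3: t₁/₂ = 0.6931/0.0087 = 79.67 min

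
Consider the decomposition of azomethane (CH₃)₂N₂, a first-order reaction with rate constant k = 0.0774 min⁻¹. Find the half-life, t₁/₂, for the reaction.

8.955 min

Step 1: For a first-order reaction, t₁/₂ = ln(2)/k
Step 2: t₁/₂ = ln(2)/0.0774
Step 3: t₁/₂ = 0.6931/0.0774 = 8.955 min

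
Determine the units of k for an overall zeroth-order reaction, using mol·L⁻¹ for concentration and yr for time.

mol·L⁻¹·yr⁻¹

Step 1: For overall order n, rate = k × (concentration)^n.
Step 2: Rate has units mol·L⁻¹·yr⁻¹; concentration term has units (mol·L⁻¹)^0.
Step 3: k = rate / (concentration)^n, so units of k = (mol·L⁻¹)^(1-0)·yr⁻¹ = mol·L⁻¹·yr⁻¹.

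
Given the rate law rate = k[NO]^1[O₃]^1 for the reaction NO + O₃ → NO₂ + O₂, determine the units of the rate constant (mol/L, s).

(mol/L)⁻¹·s⁻¹

Step 1: Overall order = 1 + 1 = 2.
Step 2: rate has units mol/L·s⁻¹; [NO]^1[O₃]^1 has units (mol/L)^2.
Step 3: k = rate/([NO]^1[O₃]^1), so units of k = (mol/L)^(1-2)·s⁻¹ = (mol/L)⁻¹·s⁻¹.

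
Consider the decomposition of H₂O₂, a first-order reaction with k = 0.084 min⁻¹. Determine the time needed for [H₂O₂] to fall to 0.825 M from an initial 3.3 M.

16.5 min

Step 1: For first-order: t = ln([H₂O₂]₀/[H₂O₂])/k
Step 2: t = ln(3.3/0.825)/0.084
Step 3: t = ln(4)/0.084
Step 4: t = 1.386/0.084 = 16.5 min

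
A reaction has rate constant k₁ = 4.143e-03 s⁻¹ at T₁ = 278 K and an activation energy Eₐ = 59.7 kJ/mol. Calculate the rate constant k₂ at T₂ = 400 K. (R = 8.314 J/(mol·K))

1.093e+01 s⁻¹

Step 1: Use the two-temperature Arrhenius form: ln(k₂/k₁) = -Eₐ/R × (1/T₂ - 1/T₁)
Step 2: Convert Eₐ to J/mol: 59.7 kJ/mol = 59700 J/mol
Step 3: 1/T₂ - 1/T₁ = 1/400 - 1/278 = -1.097122e-03 K⁻¹
Step 4: ln(k₂/k₁) = -59700/8.314 × -1.097122e-03 = 7.87806
Step 5: k₂ = k₁ × exp(7.87806) = 4.143e-03 × 2.63875e+03 = 1.093e+01 s⁻¹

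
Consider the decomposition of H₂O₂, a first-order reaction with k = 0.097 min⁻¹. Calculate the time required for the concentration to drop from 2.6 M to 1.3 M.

7.146 min

Step 1: For first-order: t = ln([H₂O₂]₀/[H₂O₂])/k
Step 2: t = ln(2.6/1.3)/0.097
Step 3: t = ln(2)/0.097
Step 4: t = 0.6931/0.097 = 7.146 min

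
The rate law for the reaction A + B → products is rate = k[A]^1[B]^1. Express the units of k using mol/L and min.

(mol/L)⁻¹·min⁻¹

Step 1: Overall order = 1 + 1 = 2.
Step 2: rate has units mol/L·min⁻¹; [A]^1[B]^1 has units (mol/L)^2.
Step 3: k = rate/([A]^1[B]^1), so units of k = (mol/L)^(1-2)·min⁻¹ = (mol/L)⁻¹·min⁻¹.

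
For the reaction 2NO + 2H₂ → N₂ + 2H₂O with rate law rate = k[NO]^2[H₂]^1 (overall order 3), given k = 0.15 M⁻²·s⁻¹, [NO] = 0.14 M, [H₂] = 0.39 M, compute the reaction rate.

0.001147 M/s

Step 1: The rate law is rate = k[NO]^2[H₂]^1, overall order = 2+1 = 3
Step 2: Substitute values: rate = 0.15 × (0.14)^2 × (0.39)^1
Step 3: rate = 0.15 × 0.0196 × 0.39 = 0.0011466 M/s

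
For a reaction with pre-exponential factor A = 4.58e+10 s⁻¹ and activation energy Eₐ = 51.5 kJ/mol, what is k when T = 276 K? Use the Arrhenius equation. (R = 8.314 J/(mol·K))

8.20e+00 s⁻¹

Step 1: Use the Arrhenius equation: k = A × exp(-Eₐ/RT)
Step 2: Convert Eₐ to J/mol: 51.5 kJ/mol = 51500 J/mol
Step 3: Calculate the exponent: -Eₐ/(RT) = -51500/(8.314 × 276) = -22.44337
Step 4: k = 4.58e+10 × exp(-22.44337)
Step 5: k = 4.58e+10 × 1.79047e-10 = 8.2004e+00 s⁻¹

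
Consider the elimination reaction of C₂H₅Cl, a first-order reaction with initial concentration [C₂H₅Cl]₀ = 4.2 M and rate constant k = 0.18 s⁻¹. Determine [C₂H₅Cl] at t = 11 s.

0.5799 M

Step 1: For a first-order reaction: [C₂H₅Cl] = [C₂H₅Cl]₀ × e^(-kt)
Step 2: [C₂H₅Cl] = 4.2 × e^(-0.18 × 11)
Step 3: [C₂H₅Cl] = 4.2 × e^(-1.98)
Step 4: [C₂H₅Cl] = 4.2 × 0.138069 = 0.5799 M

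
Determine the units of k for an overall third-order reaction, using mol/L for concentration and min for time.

(mol/L)⁻²·min⁻¹

Step 1: For overall order n, rate = k × (concentration)^n.
Step 2: Rate has units mol/L·min⁻¹; concentration term has units (mol/L)^3.
Step 3: k = rate / (concentration)^n, so units of k = (mol/L)^(1-3)·min⁻¹ = (mol/L)⁻²·min⁻¹.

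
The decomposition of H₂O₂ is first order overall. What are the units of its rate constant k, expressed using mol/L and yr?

yr⁻¹

Step 1: For overall order n, rate = k × (concentration)^n.
Step 2: Rate has units mol/L·yr⁻¹; concentration term has units (mol/L)^1.
Step 3: k = rate / (concentration)^n, so units of k = (mol/L)^(1-1)·yr⁻¹ = yr⁻¹.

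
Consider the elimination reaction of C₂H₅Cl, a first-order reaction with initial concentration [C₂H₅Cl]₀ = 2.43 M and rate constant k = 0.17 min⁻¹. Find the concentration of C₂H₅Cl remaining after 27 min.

0.02467 M

Step 1: For a first-order reaction: [C₂H₅Cl] = [C₂H₅Cl]₀ × e^(-kt)
Step 2: [C₂H₅Cl] = 2.43 × e^(-0.17 × 27)
Step 3: [C₂H₅Cl] = 2.43 × e^(-4.59)
Step 4: [C₂H₅Cl] = 2.43 × 0.0101529 = 0.02467 M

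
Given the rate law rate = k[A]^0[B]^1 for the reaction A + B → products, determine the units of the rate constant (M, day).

day⁻¹

Step 1: Overall order = 0 + 1 = 1.
Step 2: rate has units M·day⁻¹; [A]^0[B]^1 has units M^1.
Step 3: k = rate/([A]^0[B]^1), so units of k = M^(1-1)·day⁻¹ = day⁻¹.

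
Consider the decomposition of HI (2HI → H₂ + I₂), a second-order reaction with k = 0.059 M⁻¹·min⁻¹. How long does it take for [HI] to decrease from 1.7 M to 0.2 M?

74.78 min

Step 1: For second-order: t = (1/[HI] - 1/[HI]₀)/k
Step 2: t = (1/0.2 - 1/1.7)/0.059
Step 3: t = (5 - 0.5882)/0.059
Step 4: t = 4.412/0.059 = 74.78 min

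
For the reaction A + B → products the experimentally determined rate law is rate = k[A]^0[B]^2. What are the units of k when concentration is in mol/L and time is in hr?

(mol/L)⁻¹·hr⁻¹

Step 1: Overall order = 0 + 2 = 2.
Step 2: rate has units mol/L·hr⁻¹; [A]^0[B]^2 has units (mol/L)^2.
Step 3: k = rate/([A]^0[B]^2), so units of k = (mol/L)^(1-2)·hr⁻¹ = (mol/L)⁻¹·hr⁻¹.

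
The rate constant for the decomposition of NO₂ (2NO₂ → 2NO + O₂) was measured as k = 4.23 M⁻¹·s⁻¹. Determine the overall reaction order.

second order (2)

Step 1: The units of k for an nth-order reaction are (concentration)^(1-n)·(time)⁻¹.
Step 2: Here k has units M⁻¹·s⁻¹, so the concentration exponent is -1.
Step 3: 1 - n = -1 ⇒ n = 2. The reaction is second order.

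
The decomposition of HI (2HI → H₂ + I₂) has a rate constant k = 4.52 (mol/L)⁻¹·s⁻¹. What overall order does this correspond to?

second order (2)

Step 1: The units of k for an nth-order reaction are (concentration)^(1-n)·(time)⁻¹.
Step 2: Here k has units (mol/L)⁻¹·s⁻¹, so the concentration exponent is -1.
Step 3: 1 - n = -1 ⇒ n = 2. The reaction is second order.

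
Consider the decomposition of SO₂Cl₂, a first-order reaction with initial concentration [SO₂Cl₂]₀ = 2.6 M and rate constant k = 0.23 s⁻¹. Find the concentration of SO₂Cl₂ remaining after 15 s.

0.08254 M

Step 1: For a first-order reaction: [SO₂Cl₂] = [SO₂Cl₂]₀ × e^(-kt)
Step 2: [SO₂Cl₂] = 2.6 × e^(-0.23 × 15)
Step 3: [SO₂Cl₂] = 2.6 × e^(-3.45)
Step 4: [SO₂Cl₂] = 2.6 × 0.0317456 = 0.08254 M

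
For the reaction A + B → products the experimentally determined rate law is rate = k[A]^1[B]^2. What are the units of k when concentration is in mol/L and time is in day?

(mol/L)⁻²·day⁻¹

Step 1: Overall order = 1 + 2 = 3.
Step 2: rate has units mol/L·day⁻¹; [A]^1[B]^2 has units (mol/L)^3.
Step 3: k = rate/([A]^1[B]^2), so units of k = (mol/L)^(1-3)·day⁻¹ = (mol/L)⁻²·day⁻¹.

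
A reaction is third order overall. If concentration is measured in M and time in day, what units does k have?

M⁻²·day⁻¹

Step 1: For overall order n, rate = k × (concentration)^n.
Step 2: Rate has units M·day⁻¹; concentration term has units M^3.
Step 3: k = rate / (concentration)^n, so units of k = M^(1-3)·day⁻¹ = M⁻²·day⁻¹.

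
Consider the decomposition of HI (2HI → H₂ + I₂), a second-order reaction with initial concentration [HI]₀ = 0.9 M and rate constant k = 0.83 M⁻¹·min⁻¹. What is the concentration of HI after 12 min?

0.09033 M

Step 1: For a second-order reaction: 1/[HI] = 1/[HI]₀ + kt
Step 2: 1/[HI] = 1/0.9 + 0.83 × 12
Step 3: 1/[HI] = 1.111 + 9.96 = 11.07
Step 4: [HI] = 1/11.07 = 0.09033 M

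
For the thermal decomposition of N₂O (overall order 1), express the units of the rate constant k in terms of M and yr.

yr⁻¹

Step 1: For overall order n, rate = k × (concentration)^n.
Step 2: Rate has units M·yr⁻¹; concentration term has units M^1.
Step 3: k = rate / (concentration)^n, so units of k = M^(1-1)·yr⁻¹ = yr⁻¹.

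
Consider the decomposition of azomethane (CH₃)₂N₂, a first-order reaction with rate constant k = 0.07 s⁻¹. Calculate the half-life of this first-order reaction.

9.902 s

Step 1: For a first-order reaction, t₁/₂ = ln(2)/k
Step 2: t₁/₂ = ln(2)/0.07
Step 3: t₁/₂ = 0.6931/0.07 = 9.902 s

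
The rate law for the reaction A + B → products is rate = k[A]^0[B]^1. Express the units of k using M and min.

min⁻¹

Step 1: Overall order = 0 + 1 = 1.
Step 2: rate has units M·min⁻¹; [A]^0[B]^1 has units M^1.
Step 3: k = rate/([A]^0[B]^1), so units of k = M^(1-1)·min⁻¹ = min⁻¹.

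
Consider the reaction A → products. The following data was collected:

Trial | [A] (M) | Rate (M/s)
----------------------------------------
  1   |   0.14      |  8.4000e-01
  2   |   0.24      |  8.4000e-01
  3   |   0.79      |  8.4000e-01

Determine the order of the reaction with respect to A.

zeroth order (0)

Step 1: Compare trials - when concentration changes, rate stays constant.
Step 2: rate₂/rate₁ = 8.4000e-01/8.4000e-01 = 1
Step 3: [A]₂/[A]₁ = 0.24/0.14 = 1.714
Step 4: Since rate ratio ≈ (conc ratio)^0, the reaction is zeroth order.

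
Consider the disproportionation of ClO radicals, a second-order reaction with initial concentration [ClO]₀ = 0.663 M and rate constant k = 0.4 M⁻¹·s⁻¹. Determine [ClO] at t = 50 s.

0.04649 M

Step 1: For a second-order reaction: 1/[ClO] = 1/[ClO]₀ + kt
Step 2: 1/[ClO] = 1/0.663 + 0.4 × 50
Step 3: 1/[ClO] = 1.508 + 20 = 21.51
Step 4: [ClO] = 1/21.51 = 0.04649 M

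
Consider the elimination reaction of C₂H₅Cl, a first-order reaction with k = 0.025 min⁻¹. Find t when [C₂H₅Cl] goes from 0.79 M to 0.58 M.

12.36 min

Step 1: For first-order: t = ln([C₂H₅Cl]₀/[C₂H₅Cl])/k
Step 2: t = ln(0.79/0.58)/0.025
Step 3: t = ln(1.362)/0.025
Step 4: t = 0.309/0.025 = 12.36 min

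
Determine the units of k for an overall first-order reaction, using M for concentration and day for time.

day⁻¹

Step 1: For overall order n, rate = k × (concentration)^n.
Step 2: Rate has units M·day⁻¹; concentration term has units M^1.
Step 3: k = rate / (concentration)^n, so units of k = M^(1-1)·day⁻¹ = day⁻¹.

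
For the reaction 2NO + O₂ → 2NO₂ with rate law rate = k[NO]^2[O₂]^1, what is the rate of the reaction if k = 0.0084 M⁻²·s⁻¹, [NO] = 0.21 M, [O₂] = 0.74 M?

0.0002741 M/s

Step 1: The rate law is rate = k[NO]^2[O₂]^1
Step 2: Substitute: rate = 0.0084 × (0.21)^2 × (0.74)^1
Step 3: rate = 0.0084 × 0.0441 × 0.74 = 0.000274126 M/s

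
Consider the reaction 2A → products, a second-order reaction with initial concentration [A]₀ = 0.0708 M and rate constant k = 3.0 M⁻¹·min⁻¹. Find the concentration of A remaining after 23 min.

0.01203 M

Step 1: For a second-order reaction: 1/[A] = 1/[A]₀ + kt
Step 2: 1/[A] = 1/0.0708 + 3.0 × 23
Step 3: 1/[A] = 14.12 + 69 = 83.12
Step 4: [A] = 1/83.12 = 0.01203 M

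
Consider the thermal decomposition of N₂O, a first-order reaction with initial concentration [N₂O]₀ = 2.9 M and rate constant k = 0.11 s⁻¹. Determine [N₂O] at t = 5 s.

1.673 M

Step 1: For a first-order reaction: [N₂O] = [N₂O]₀ × e^(-kt)
Step 2: [N₂O] = 2.9 × e^(-0.11 × 5)
Step 3: [N₂O] = 2.9 × e^(-0.55)
Step 4: [N₂O] = 2.9 × 0.57695 = 1.673 M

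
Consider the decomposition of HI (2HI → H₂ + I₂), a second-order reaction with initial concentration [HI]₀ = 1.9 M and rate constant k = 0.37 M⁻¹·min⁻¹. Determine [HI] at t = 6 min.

0.3641 M

Step 1: For a second-order reaction: 1/[HI] = 1/[HI]₀ + kt
Step 2: 1/[HI] = 1/1.9 + 0.37 × 6
Step 3: 1/[HI] = 0.5263 + 2.22 = 2.746
Step 4: [HI] = 1/2.746 = 0.3641 M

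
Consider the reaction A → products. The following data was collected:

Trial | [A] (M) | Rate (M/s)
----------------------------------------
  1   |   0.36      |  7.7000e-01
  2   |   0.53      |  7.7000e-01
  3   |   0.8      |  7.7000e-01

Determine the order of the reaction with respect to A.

zeroth order (0)

Step 1: Compare trials - when concentration changes, rate stays constant.
Step 2: rate₂/rate₁ = 7.7000e-01/7.7000e-01 = 1
Step 3: [A]₂/[A]₁ = 0.53/0.36 = 1.472
Step 4: Since rate ratio ≈ (conc ratio)^0, the reaction is zeroth order.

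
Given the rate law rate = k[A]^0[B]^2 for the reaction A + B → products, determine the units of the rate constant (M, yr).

M⁻¹·yr⁻¹

Step 1: Overall order = 0 + 2 = 2.
Step 2: rate has units M·yr⁻¹; [A]^0[B]^2 has units M^2.
Step 3: k = rate/([A]^0[B]^2), so units of k = M^(1-2)·yr⁻¹ = M⁻¹·yr⁻¹.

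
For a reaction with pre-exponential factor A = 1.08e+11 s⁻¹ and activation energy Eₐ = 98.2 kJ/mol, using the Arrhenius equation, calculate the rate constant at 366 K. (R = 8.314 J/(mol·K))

1.04e-03 s⁻¹

Step 1: Use the Arrhenius equation: k = A × exp(-Eₐ/RT)
Step 2: Convert Eₐ to J/mol: 98.2 kJ/mol = 98200 J/mol
Step 3: Calculate the exponent: -Eₐ/(RT) = -98200/(8.314 × 366) = -32.27159
Step 4: k = 1.08e+11 × exp(-32.27159)
Step 5: k = 1.08e+11 × 9.65221e-15 = 1.0424e-03 s⁻¹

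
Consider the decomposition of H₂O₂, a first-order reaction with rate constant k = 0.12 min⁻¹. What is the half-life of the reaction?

5.776 min

Step 1: For a first-order reaction, t₁/₂ = ln(2)/k
Step 2: t₁/₂ = ln(2)/0.12
Step 3: t₁/₂ = 0.6931/0.12 = 5.776 min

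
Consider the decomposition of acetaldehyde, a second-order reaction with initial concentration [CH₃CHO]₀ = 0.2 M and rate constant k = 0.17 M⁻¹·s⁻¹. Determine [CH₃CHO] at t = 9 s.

0.1531 M

Step 1: For a second-order reaction: 1/[CH₃CHO] = 1/[CH₃CHO]₀ + kt
Step 2: 1/[CH₃CHO] = 1/0.2 + 0.17 × 9
Step 3: 1/[CH₃CHO] = 5 + 1.53 = 6.53
Step 4: [CH₃CHO] = 1/6.53 = 0.1531 M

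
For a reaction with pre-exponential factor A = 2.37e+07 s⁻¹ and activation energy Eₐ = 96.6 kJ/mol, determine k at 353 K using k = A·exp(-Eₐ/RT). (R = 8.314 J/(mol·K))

1.20e-07 s⁻¹

Step 1: Use the Arrhenius equation: k = A × exp(-Eₐ/RT)
Step 2: Convert Eₐ to J/mol: 96.6 kJ/mol = 96600 J/mol
Step 3: Calculate the exponent: -Eₐ/(RT) = -96600/(8.314 × 353) = -32.91489
Step 4: k = 2.37e+07 × exp(-32.91489)
Step 5: k = 2.37e+07 × 5.07277e-15 = 1.2022e-07 s⁻¹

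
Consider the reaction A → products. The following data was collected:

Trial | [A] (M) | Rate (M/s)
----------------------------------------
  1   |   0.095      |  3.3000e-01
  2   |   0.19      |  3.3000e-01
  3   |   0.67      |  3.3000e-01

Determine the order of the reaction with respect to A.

zeroth order (0)

Step 1: Compare trials - when concentration changes, rate stays constant.
Step 2: rate₂/rate₁ = 3.3000e-01/3.3000e-01 = 1
Step 3: [A]₂/[A]₁ = 0.19/0.095 = 2
Step 4: Since rate ratio ≈ (conc ratio)^0, the reaction is zeroth order.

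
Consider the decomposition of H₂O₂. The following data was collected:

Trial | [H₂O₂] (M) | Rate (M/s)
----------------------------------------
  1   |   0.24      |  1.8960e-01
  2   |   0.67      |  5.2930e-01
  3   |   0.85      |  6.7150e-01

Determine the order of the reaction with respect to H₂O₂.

first order (1)

Step 1: Compare trials to find order n where rate₂/rate₁ = ([H₂O₂]₂/[H₂O₂]₁)^n
Step 2: rate₂/rate₁ = 5.2930e-01/1.8960e-01 = 2.792
Step 3: [H₂O₂]₂/[H₂O₂]₁ = 0.67/0.24 = 2.792
Step 4: n = ln(2.792)/ln(2.792) = 1.00 ≈ 1
Step 5: The reaction is first order in H₂O₂.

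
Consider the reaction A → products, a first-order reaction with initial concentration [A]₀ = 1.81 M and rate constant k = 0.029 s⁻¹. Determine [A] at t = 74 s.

0.2117 M

Step 1: For a first-order reaction: [A] = [A]₀ × e^(-kt)
Step 2: [A] = 1.81 × e^(-0.029 × 74)
Step 3: [A] = 1.81 × e^(-2.146)
Step 4: [A] = 1.81 × 0.116951 = 0.2117 M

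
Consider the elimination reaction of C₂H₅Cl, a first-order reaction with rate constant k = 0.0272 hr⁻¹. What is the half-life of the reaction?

25.48 hr

Step 1: For a first-order reaction, t₁/₂ = ln(2)/k
Step 2: t₁/₂ = ln(2)/0.0272
Step 3: t₁/₂ = 0.6931/0.0272 = 25.48 hr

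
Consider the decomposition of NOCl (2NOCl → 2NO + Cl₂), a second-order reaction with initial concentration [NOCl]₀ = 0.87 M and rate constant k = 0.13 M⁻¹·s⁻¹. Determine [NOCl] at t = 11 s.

0.3877 M

Step 1: For a second-order reaction: 1/[NOCl] = 1/[NOCl]₀ + kt
Step 2: 1/[NOCl] = 1/0.87 + 0.13 × 11
Step 3: 1/[NOCl] = 1.149 + 1.43 = 2.579
Step 4: [NOCl] = 1/2.579 = 0.3877 M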